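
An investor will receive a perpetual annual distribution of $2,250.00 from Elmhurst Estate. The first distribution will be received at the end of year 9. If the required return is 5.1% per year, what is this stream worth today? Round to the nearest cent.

Value at end of year 8: C / r = $2,250.00 / 0.051 = $44,117.6471
Discount to today: PV = $44,117.6471 / (1 + 0.051)^8 = $44,117.6471 / 1.488750 = $29,634.02

$29634.02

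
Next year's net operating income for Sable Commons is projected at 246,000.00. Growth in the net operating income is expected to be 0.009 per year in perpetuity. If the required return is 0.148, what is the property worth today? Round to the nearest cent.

1769784.17

Growing perpetuity: P = D₁ / (r − g) = 246,000.0000 / (0.148 − 0.009) = 1,769,784.17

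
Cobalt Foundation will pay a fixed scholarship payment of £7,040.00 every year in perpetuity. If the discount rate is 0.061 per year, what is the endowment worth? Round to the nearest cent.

Level perpetuity: PV = C / r = £7,040.00 / 0.061 = £115,409.84

£115409.84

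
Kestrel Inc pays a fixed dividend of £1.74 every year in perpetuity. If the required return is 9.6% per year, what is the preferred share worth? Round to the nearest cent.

Level perpetuity: PV = C / r = £1.74 / 0.096 = £18.13

£18.13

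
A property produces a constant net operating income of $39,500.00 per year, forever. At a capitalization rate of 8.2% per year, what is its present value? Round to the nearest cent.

Level perpetuity: PV = C / r = $39,500.00 / 0.082 = $481,707.32

$481707.32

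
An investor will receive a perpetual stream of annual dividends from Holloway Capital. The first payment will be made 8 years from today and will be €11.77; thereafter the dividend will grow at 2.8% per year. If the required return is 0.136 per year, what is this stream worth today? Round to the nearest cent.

€44.64

Value at end of year 7: C₁ / (r − g) = €11.77 / (0.136 − 0.028) = €108.9815
Discount to today: PV = €108.9815 / (1 + 0.136)^7 = €108.9815 / 2.441453 = €44.64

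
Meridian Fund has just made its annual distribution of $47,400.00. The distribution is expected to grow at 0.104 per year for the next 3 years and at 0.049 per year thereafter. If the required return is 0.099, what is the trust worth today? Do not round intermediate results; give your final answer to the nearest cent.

$1151584.73

D_1 = 52329.60000
D_2 = 57771.87840
D_3 = 63780.15375
Terminal value at year 3: TV = D_3×(1+g_2)/(r−g_2) = 66905.38129/0.05 = 1338107.62575
P_0 = D_1/(1+r)^1 + D_2/(1+r)^2 + D_3/(1+r)^3 + TV/(1+r)^3
    = 47615.65059 + 47832.28230 + 48049.89960 + 1008086.89369 = 1151584.72619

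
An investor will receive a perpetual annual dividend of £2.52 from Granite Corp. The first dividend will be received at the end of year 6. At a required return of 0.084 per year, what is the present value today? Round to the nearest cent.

£20.04

Value at end of year 5: C / r = £2.52 / 0.084 = £30.0000
Discount to today: PV = £30.0000 / (1 + 0.084)^5 = £30.0000 / 1.496740 = £20.04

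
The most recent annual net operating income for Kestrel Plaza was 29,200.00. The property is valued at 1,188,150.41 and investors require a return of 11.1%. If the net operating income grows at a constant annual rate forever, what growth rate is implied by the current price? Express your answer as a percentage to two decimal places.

8.44%

P = D₀(1+g)/(r−g) ⇒ P(r−g) = D₀(1+g) ⇒ g(P+D₀) = P·r − D₀
g = (P·r − D₀)/(P + D₀) = (1,188,150.41×0.111 − 29,200.00) / (1,188,150.41 + 29,200.00) = 0.084351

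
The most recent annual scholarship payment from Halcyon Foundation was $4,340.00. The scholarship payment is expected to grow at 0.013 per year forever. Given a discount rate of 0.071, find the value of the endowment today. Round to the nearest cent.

$75800.34

D₁ = D₀ × (1 + g) = $4,340.00 × 1.013 = $4,396.4200
Growing perpetuity: P = D₁ / (r − g) = $4,396.4200 / (0.071 − 0.013) = $75,800.34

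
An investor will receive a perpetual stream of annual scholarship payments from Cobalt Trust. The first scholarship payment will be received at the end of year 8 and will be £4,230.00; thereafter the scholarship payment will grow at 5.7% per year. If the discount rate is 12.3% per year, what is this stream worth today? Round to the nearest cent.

Value at end of year 7: C₁ / (r − g) = £4,230.00 / (0.123 − 0.057) = £64,090.9091
Discount to today: PV = £64,090.9091 / (1 + 0.123)^7 = £64,090.9091 / 2.252466 = £28,453.66

£28453.66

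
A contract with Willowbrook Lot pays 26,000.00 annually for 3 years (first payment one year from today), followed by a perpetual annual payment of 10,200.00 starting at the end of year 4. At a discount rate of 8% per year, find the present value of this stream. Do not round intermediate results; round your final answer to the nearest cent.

168218.13

PV of 3-year annuity: 26,000.00 × [1 − (1+0.08)^−3] / 0.08 = 67004.52167
Perpetuity value at year 3: 10,200.00 / 0.08 = 127500.00000
PV of perpetuity: 127500.00000 / (1+0.08)^3 = 101213.61073
Total PV = 67004.52167 + 101213.61073 = 168218.13240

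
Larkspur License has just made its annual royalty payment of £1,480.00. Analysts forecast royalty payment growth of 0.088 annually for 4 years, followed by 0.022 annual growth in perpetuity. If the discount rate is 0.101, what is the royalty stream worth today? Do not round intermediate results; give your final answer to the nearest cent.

D_1 = 1610.24000
D_2 = 1751.94112
D_3 = 1906.11194
D_4 = 2073.84979
Terminal value at year 4: TV = D_4×(1+g_2)/(r−g_2) = 2119.47448/0.079 = 26828.79094
P_0 = D_1/(1+r)^1 + D_2/(1+r)^2 + D_3/(1+r)^3 + D_4/(1+r)^4 + TV/(1+r)^4
    = 1462.52498 + 1445.25629 + 1428.19150 + 1411.32821 + 18257.94210 = 24005.24307

£24005.24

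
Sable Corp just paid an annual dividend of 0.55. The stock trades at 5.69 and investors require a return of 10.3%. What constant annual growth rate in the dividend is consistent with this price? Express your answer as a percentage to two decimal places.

0.58%

P = D₀(1+g)/(r−g) ⇒ P(r−g) = D₀(1+g) ⇒ g(P+D₀) = P·r − D₀
g = (P·r − D₀)/(P + D₀) = (5.69×0.103 − 0.55) / (5.69 + 0.55) = 0.005780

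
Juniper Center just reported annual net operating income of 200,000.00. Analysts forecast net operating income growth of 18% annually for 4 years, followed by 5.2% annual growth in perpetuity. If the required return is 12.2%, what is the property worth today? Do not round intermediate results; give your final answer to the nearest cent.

4585961.10

D_1 = 236000.00000
D_2 = 278480.00000
D_3 = 328606.40000
D_4 = 387755.55200
Terminal value at year 4: TV = D_4×(1+g_2)/(r−g_2) = 407918.84070/0.07 = 5827412.01006
P_0 = D_1/(1+r)^1 + D_2/(1+r)^2 + D_3/(1+r)^3 + D_4/(1+r)^4 + TV/(1+r)^4
    = 210338.68093 + 221211.80347 + 232646.99474 + 244673.30997 + 3677090.31560 = 4585961.10470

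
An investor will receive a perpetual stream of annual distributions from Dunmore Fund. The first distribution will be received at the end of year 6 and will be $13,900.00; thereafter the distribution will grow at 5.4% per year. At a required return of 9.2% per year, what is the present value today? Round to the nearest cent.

Value at end of year 5: C₁ / (r − g) = $13,900.00 / (0.092 − 0.054) = $365,789.4737
Discount to today: PV = $365,789.4737 / (1 + 0.092)^5 = $365,789.4737 / 1.552792 = $235,568.93

$235568.93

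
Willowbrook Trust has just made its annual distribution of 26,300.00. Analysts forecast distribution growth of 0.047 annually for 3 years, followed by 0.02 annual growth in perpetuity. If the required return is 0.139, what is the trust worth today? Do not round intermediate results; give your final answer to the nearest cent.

241923.22

D_1 = 27536.10000
D_2 = 28830.29670
D_3 = 30185.32064
Terminal value at year 3: TV = D_3×(1+g_2)/(r−g_2) = 30789.02706/0.119 = 258731.31981
P_0 = D_1/(1+r)^1 + D_2/(1+r)^2 + D_3/(1+r)^3 + TV/(1+r)^3
    = 24175.68042 + 22222.94767 + 20427.94224 + 175096.64780 = 241923.21814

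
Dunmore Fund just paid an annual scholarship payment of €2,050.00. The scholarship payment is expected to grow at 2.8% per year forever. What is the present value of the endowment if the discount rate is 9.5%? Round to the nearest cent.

D₁ = D₀ × (1 + g) = €2,050.00 × 1.028 = €2,107.4000
Growing perpetuity: P = D₁ / (r − g) = €2,107.4000 / (0.095 − 0.028) = €31,453.73

€31453.73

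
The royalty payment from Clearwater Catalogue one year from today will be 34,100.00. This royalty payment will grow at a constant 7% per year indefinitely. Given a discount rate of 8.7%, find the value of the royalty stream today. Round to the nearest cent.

2005882.35

Growing perpetuity: P = D₁ / (r − g) = 34,100.0000 / (0.087 − 0.07) = 2,005,882.35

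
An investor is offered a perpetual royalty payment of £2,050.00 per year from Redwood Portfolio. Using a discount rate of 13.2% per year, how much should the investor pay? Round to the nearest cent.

£15530.30

Level perpetuity: PV = C / r = £2,050.00 / 0.132 = £15,530.30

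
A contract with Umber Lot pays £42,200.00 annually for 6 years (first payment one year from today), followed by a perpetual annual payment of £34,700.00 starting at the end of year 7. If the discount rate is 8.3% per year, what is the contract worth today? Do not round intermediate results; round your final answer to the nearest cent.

PV of 6-year annuity: £42,200.00 × [1 − (1+0.083)^−6] / 0.083 = 193322.69511
Perpetuity value at year 6: £34,700.00 / 0.083 = 418072.28916
PV of perpetuity: 418072.28916 / (1+0.083)^6 = 259107.89294
Total PV = 193322.69511 + 259107.89294 = 452430.58805

£452430.59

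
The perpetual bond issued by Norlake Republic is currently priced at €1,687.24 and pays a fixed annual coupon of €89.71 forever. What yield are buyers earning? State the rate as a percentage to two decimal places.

5.32%

P = C/r ⇒ r = C/P = €89.71/€1,687.24 = 0.053170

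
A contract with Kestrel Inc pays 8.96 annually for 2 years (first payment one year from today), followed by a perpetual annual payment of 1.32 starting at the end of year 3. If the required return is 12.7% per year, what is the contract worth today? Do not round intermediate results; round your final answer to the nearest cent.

23.19

PV of 2-year annuity: 8.96 × [1 − (1+0.127)^−2] / 0.127 = 15.00471
Perpetuity value at year 2: 1.32 / 0.127 = 10.39370
PV of perpetuity: 10.39370 / (1+0.127)^2 = 8.18319
Total PV = 15.00471 + 8.18319 = 23.18790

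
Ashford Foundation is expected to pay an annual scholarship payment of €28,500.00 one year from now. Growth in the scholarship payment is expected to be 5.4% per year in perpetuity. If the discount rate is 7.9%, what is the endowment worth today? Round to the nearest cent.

Growing perpetuity: P = D₁ / (r − g) = €28,500.0000 / (0.079 − 0.054) = €1,140,000.00

€1140000.00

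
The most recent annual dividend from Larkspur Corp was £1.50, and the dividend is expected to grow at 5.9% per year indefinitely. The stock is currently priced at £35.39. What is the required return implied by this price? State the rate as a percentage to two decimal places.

10.39%

D₁ = £1.50 × 1.059 = £1.5885
P = D₁/(r − g) ⇒ r = D₁/P + g = £1.5885/£35.39 + 0.059 = 0.044886 + 0.059 = 0.103886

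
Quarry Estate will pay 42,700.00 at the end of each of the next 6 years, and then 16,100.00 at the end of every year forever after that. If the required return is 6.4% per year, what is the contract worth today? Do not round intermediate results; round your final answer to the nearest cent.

PV of 6-year annuity: 42,700.00 × [1 − (1+0.064)^−6] / 0.064 = 207356.61971
Perpetuity value at year 6: 16,100.00 / 0.064 = 251562.50000
PV of perpetuity: 251562.50000 / (1+0.064)^6 = 173378.85650
Total PV = 207356.61971 + 173378.85650 = 380735.47621

380735.48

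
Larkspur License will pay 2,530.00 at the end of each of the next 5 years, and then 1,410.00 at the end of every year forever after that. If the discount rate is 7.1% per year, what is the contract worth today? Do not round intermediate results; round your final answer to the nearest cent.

24439.11

PV of 5-year annuity: 2,530.00 × [1 − (1+0.071)^−5] / 0.071 = 10345.78328
Perpetuity value at year 5: 1,410.00 / 0.071 = 19859.15493
PV of perpetuity: 19859.15493 / (1+0.071)^5 = 14093.32314
Total PV = 10345.78328 + 14093.32314 = 24439.10642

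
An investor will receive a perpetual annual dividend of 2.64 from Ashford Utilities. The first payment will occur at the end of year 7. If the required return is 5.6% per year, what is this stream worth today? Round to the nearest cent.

Value at end of year 6: C / r = 2.64 / 0.056 = 47.1429
Discount to today: PV = 47.1429 / (1 + 0.056)^6 = 47.1429 / 1.386703 = 34.00

34.00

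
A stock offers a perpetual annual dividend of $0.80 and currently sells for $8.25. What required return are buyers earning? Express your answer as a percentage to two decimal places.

9.70%

P = C/r ⇒ r = C/P = $0.80/$8.25 = 0.096970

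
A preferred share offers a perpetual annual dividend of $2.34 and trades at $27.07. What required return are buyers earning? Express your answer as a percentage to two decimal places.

8.64%

P = C/r ⇒ r = C/P = $2.34/$27.07 = 0.086443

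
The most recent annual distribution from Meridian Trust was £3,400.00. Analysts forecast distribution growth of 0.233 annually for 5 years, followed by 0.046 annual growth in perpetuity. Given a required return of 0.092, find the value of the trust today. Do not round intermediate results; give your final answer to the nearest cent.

£166725.49

D_1 = 4192.20000
D_2 = 5168.98260
D_3 = 6373.35555
D_4 = 7858.34739
D_5 = 9689.34233
Terminal value at year 5: TV = D_5×(1+g_2)/(r−g_2) = 10135.05208/0.046 = 220327.21905
P_0 = D_1/(1+r)^1 + D_2/(1+r)^2 + D_3/(1+r)^3 + D_4/(1+r)^4 + D_5/(1+r)^5 + TV/(1+r)^5
    = 3839.01099 + 4334.70746 + 4894.40870 + 5526.37906 + 6239.94998 + 141891.03644 = 166725.49263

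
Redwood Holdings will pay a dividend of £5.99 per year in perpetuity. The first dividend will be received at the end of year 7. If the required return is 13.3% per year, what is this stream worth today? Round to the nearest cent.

£21.29

Value at end of year 6: C / r = £5.99 / 0.133 = £45.0376
Discount to today: PV = £45.0376 / (1 + 0.133)^6 = £45.0376 / 2.115336 = £21.29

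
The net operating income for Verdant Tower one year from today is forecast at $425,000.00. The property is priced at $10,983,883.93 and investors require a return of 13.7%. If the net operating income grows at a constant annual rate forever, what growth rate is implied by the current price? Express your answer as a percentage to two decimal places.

9.83%

P = D₁/(r−g) ⇒ g = r − D₁/P = 0.137 − $425,000.00/$10,983,883.93 = 0.098307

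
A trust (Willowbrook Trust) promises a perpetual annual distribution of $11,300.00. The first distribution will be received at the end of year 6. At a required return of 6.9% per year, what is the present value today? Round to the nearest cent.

$117311.56

Value at end of year 5: C / r = $11,300.00 / 0.069 = $163,768.1159
Discount to today: PV = $163,768.1159 / (1 + 0.069)^5 = $163,768.1159 / 1.396010 = $117,311.56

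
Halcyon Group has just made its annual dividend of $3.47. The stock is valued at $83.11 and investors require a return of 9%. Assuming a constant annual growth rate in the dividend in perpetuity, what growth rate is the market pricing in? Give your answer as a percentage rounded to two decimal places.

P = D₀(1+g)/(r−g) ⇒ P(r−g) = D₀(1+g) ⇒ g(P+D₀) = P·r − D₀
g = (P·r − D₀)/(P + D₀) = ($83.11×0.09 − $3.47) / ($83.11 + $3.47) = 0.046314

4.63%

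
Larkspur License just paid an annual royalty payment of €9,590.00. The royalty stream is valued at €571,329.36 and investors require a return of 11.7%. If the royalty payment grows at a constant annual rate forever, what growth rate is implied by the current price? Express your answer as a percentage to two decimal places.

9.86%

P = D₀(1+g)/(r−g) ⇒ P(r−g) = D₀(1+g) ⇒ g(P+D₀) = P·r − D₀
g = (P·r − D₀)/(P + D₀) = (€571,329.36×0.117 − €9,590.00) / (€571,329.36 + €9,590.00) = 0.098560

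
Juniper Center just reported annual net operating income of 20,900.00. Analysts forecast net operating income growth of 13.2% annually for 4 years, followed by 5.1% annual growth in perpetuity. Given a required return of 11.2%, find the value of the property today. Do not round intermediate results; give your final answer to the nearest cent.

474137.50

D_1 = 23658.80000
D_2 = 26781.76160
D_3 = 30316.95413
D_4 = 34318.79208
Terminal value at year 4: TV = D_4×(1+g_2)/(r−g_2) = 36069.05047/0.061 = 591295.90938
P_0 = D_1/(1+r)^1 + D_2/(1+r)^2 + D_3/(1+r)^3 + D_4/(1+r)^4 + TV/(1+r)^4
    = 21275.89928 + 21658.55934 + 22048.10177 + 22444.65037 + 386710.28747 = 474137.49823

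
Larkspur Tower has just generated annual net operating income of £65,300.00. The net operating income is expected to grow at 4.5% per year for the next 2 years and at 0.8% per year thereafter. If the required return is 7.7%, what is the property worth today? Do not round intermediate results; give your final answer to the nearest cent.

D_1 = 68238.50000
D_2 = 71309.23250
Terminal value at year 2: TV = D_2×(1+g_2)/(r−g_2) = 71879.70636/0.069 = 1041734.87478
P_0 = D_1/(1+r)^1 + D_2/(1+r)^2 + TV/(1+r)^2
    = 63359.79573 + 61477.23912 + 898102.27590 = 1022939.31075

£1022939.31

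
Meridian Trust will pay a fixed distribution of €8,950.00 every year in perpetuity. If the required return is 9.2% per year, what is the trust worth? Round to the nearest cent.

Level perpetuity: PV = C / r = €8,950.00 / 0.092 = €97,282.61

€97282.61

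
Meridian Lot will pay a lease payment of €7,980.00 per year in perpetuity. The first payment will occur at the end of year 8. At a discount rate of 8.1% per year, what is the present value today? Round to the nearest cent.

Value at end of year 7: C / r = €7,980.00 / 0.081 = €98,518.5185
Discount to today: PV = €98,518.5185 / (1 + 0.081)^7 = €98,518.5185 / 1.724963 = €57,113.40

€57113.40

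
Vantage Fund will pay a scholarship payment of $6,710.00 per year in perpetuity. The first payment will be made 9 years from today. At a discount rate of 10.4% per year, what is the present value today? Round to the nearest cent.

$29237.25

Value at end of year 8: C / r = $6,710.00 / 0.104 = $64,519.2308
Discount to today: PV = $64,519.2308 / (1 + 0.104)^8 = $64,519.2308 / 2.206747 = $29,237.25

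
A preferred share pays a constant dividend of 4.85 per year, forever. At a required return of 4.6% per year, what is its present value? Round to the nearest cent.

Level perpetuity: PV = C / r = 4.85 / 0.046 = 105.43

105.43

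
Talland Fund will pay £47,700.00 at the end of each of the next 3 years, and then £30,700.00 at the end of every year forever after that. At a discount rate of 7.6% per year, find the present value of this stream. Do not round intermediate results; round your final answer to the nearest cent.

PV of 3-year annuity: £47,700.00 × [1 − (1+0.076)^−3] / 0.076 = 123820.19926
Perpetuity value at year 3: £30,700.00 / 0.076 = 403947.36842
PV of perpetuity: 403947.36842 / (1+0.076)^3 = 324255.96135
Total PV = 123820.19926 + 324255.96135 = 448076.16061

£448076.16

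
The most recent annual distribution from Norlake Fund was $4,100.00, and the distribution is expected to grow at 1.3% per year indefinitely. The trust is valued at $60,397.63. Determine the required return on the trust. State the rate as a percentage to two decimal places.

D₁ = $4,100.00 × 1.013 = $4,153.3000
P = D₁/(r − g) ⇒ r = D₁/P + g = $4,153.3000/$60,397.63 + 0.013 = 0.068766 + 0.013 = 0.081766

8.18%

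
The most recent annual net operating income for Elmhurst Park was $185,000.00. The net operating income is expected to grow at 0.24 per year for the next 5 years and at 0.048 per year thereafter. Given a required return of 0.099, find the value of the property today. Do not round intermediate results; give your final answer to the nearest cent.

$8299667.99

D_1 = 229400.00000
D_2 = 284456.00000
D_3 = 352725.44000
D_4 = 437379.54560
D_5 = 542350.63654
Terminal value at year 5: TV = D_5×(1+g_2)/(r−g_2) = 568383.46710/0.051 = 11144773.86467
P_0 = D_1/(1+r)^1 + D_2/(1+r)^2 + D_3/(1+r)^3 + D_4/(1+r)^4 + D_5/(1+r)^5 + TV/(1+r)^5
    = 208735.21383 + 235515.61888 + 265731.90847 + 299824.90128 + 338291.97233 + 6951568.37253 = 8299667.98732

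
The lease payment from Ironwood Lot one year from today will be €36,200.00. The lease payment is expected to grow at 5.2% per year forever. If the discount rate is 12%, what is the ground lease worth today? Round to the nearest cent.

€532352.94

Growing perpetuity: P = D₁ / (r − g) = €36,200.0000 / (0.12 − 0.052) = €532,352.94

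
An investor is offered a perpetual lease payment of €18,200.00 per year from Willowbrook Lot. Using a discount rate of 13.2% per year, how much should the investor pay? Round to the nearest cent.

€137878.79

Level perpetuity: PV = C / r = €18,200.00 / 0.132 = €137,878.79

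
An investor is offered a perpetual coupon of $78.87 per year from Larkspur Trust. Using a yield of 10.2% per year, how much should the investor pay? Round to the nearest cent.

Level perpetuity: PV = C / r = $78.87 / 0.102 = $773.24

$773.24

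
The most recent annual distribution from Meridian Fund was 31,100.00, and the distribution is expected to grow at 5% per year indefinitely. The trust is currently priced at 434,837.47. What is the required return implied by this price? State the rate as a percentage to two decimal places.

12.51%

D₁ = 31,100.00 × 1.05 = 32,655.0000
P = D₁/(r − g) ⇒ r = D₁/P + g = 32,655.0000/434,837.47 + 0.05 = 0.075097 + 0.05 = 0.125097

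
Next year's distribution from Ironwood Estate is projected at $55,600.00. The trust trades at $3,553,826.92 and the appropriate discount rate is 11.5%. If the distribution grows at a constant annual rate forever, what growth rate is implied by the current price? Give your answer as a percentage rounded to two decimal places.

P = D₁/(r−g) ⇒ g = r − D₁/P = 0.115 − $55,600.00/$3,553,826.92 = 0.099355

9.94%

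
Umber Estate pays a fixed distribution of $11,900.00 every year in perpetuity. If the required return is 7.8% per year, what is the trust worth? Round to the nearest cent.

$152564.10

Level perpetuity: PV = C / r = $11,900.00 / 0.078 = $152,564.10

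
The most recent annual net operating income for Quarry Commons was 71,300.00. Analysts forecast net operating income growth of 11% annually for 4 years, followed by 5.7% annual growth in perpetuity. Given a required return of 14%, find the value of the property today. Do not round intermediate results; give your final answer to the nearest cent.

1083053.38

D_1 = 79143.00000
D_2 = 87848.73000
D_3 = 97512.09030
D_4 = 108238.42023
Terminal value at year 4: TV = D_4×(1+g_2)/(r−g_2) = 114408.01019/0.083 = 1378409.76128
P_0 = D_1/(1+r)^1 + D_2/(1+r)^2 + D_3/(1+r)^3 + D_4/(1+r)^4 + TV/(1+r)^4
    = 69423.68421 + 67596.74515 + 65817.88344 + 64085.83387 + 816129.23379 = 1083053.38046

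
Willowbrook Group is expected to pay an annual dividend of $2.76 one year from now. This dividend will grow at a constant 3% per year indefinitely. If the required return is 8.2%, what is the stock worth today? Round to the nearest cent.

$53.08

Growing perpetuity: P = D₁ / (r − g) = $2.7600 / (0.082 − 0.03) = $53.08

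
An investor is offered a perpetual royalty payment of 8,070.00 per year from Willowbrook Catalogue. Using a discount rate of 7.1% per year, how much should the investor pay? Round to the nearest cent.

113661.97

Level perpetuity: PV = C / r = 8,070.00 / 0.071 = 113,661.97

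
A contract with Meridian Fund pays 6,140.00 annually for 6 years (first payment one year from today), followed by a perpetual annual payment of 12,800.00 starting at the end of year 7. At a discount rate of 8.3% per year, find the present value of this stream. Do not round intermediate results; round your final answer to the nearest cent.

PV of 6-year annuity: 6,140.00 × [1 − (1+0.083)^−6] / 0.083 = 28127.99403
Perpetuity value at year 6: 12,800.00 / 0.083 = 154216.86747
PV of perpetuity: 154216.86747 / (1+0.083)^6 = 95578.70403
Total PV = 28127.99403 + 95578.70403 = 123706.69805

123706.70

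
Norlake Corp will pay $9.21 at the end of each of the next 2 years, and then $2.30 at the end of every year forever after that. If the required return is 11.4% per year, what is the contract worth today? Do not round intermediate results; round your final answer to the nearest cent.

PV of 2-year annuity: $9.21 × [1 − (1+0.114)^−2] / 0.114 = 15.68896
Perpetuity value at year 2: $2.30 / 0.114 = 20.17544
PV of perpetuity: 20.17544 / (1+0.114)^2 = 16.25746
Total PV = 15.68896 + 16.25746 = 31.94642

$31.95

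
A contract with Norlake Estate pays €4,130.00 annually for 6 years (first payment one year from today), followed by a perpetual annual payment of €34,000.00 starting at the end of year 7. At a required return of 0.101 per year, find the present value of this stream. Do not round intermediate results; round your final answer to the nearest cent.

PV of 6-year annuity: €4,130.00 × [1 − (1+0.101)^−6] / 0.101 = 17934.63727
Perpetuity value at year 6: €34,000.00 / 0.101 = 336633.66337
PV of perpetuity: 336633.66337 / (1+0.101)^6 = 188987.73907
Total PV = 17934.63727 + 188987.73907 = 206922.37635

€206922.38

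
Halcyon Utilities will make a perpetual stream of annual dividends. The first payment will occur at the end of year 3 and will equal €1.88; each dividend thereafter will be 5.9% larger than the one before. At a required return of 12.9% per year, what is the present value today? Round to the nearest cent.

Value at end of year 2: C₁ / (r − g) = €1.88 / (0.129 − 0.059) = €26.8571
Discount to today: PV = €26.8571 / (1 + 0.129)^2 = €26.8571 / 1.274641 = €21.07

€21.07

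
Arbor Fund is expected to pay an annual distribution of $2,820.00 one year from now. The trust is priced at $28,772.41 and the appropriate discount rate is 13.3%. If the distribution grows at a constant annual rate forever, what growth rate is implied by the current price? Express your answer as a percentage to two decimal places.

P = D₁/(r−g) ⇒ g = r − D₁/P = 0.133 − $2,820.00/$28,772.41 = 0.034989

3.50%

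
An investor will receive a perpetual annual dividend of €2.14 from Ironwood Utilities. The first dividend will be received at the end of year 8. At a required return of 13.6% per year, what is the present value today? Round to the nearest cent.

€6.45

Value at end of year 7: C / r = €2.14 / 0.136 = €15.7353
Discount to today: PV = €15.7353 / (1 + 0.136)^7 = €15.7353 / 2.441453 = €6.45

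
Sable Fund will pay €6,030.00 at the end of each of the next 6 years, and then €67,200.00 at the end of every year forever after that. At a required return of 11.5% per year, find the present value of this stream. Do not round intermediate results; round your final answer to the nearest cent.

€329250.94

PV of 6-year annuity: €6,030.00 × [1 − (1+0.115)^−6] / 0.115 = 25146.87302
Perpetuity value at year 6: €67,200.00 / 0.115 = 584347.82609
PV of perpetuity: 584347.82609 / (1+0.115)^6 = 304104.06706
Total PV = 25146.87302 + 304104.06706 = 329250.94008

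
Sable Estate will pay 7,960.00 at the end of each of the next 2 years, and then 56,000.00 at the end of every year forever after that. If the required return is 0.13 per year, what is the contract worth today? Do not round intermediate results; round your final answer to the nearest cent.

350633.59

PV of 2-year annuity: 7,960.00 × [1 − (1+0.13)^−2] / 0.13 = 13278.09539
Perpetuity value at year 2: 56,000.00 / 0.13 = 430769.23077
PV of perpetuity: 430769.23077 / (1+0.13)^2 = 337355.49438
Total PV = 13278.09539 + 337355.49438 = 350633.58976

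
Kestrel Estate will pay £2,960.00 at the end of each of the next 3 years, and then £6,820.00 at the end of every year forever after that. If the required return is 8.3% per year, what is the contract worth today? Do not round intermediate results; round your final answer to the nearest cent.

PV of 3-year annuity: £2,960.00 × [1 − (1+0.083)^−3] / 0.083 = 7587.10216
Perpetuity value at year 3: £6,820.00 / 0.083 = 82168.67470
PV of perpetuity: 82168.67470 / (1+0.083)^3 = 64687.58122
Total PV = 7587.10216 + 64687.58122 = 72274.68337

£72274.68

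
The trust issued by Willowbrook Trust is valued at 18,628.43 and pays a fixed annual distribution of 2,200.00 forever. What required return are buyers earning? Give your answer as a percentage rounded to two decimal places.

P = C/r ⇒ r = C/P = 2,200.00/18,628.43 = 0.118099

11.81%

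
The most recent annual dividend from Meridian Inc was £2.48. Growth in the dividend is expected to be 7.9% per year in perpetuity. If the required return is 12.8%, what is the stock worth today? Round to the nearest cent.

D₁ = D₀ × (1 + g) = £2.48 × 1.079 = £2.6759
Growing perpetuity: P = D₁ / (r − g) = £2.6759 / (0.128 − 0.079) = £54.61

£54.61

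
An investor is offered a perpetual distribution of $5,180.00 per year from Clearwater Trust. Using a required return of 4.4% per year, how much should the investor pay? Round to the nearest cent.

Level perpetuity: PV = C / r = $5,180.00 / 0.044 = $117,727.27

$117727.27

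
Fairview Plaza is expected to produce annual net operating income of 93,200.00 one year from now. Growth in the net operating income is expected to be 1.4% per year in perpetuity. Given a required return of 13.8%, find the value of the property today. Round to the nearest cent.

Growing perpetuity: P = D₁ / (r − g) = 93,200.0000 / (0.138 − 0.014) = 751,612.90

751612.90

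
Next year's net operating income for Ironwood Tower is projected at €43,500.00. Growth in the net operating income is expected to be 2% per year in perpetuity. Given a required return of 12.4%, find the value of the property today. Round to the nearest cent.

Growing perpetuity: P = D₁ / (r − g) = €43,500.0000 / (0.124 − 0.02) = €418,269.23

€418269.23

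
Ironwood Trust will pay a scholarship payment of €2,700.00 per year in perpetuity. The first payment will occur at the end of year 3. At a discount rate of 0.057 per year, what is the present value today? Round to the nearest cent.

Value at end of year 2: C / r = €2,700.00 / 0.057 = €47,368.4211
Discount to today: PV = €47,368.4211 / (1 + 0.057)^2 = €47,368.4211 / 1.117249 = €42,397.37

€42397.37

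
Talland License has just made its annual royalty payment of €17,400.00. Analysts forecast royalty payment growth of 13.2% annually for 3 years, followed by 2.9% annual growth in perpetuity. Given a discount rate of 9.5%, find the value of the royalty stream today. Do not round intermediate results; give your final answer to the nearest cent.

€355529.11

D_1 = 19696.80000
D_2 = 22296.77760
D_3 = 25239.95224
Terminal value at year 3: TV = D_3×(1+g_2)/(r−g_2) = 25971.91086/0.066 = 393513.80088
P_0 = D_1/(1+r)^1 + D_2/(1+r)^2 + D_3/(1+r)^3 + TV/(1+r)^3
    = 17987.94521 + 18595.75705 + 19224.10683 + 299721.30201 = 355529.11110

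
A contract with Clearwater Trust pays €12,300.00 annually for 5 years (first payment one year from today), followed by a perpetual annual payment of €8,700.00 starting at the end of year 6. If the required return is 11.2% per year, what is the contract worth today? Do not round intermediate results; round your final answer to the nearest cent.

PV of 5-year annuity: €12,300.00 × [1 − (1+0.112)^−5] / 0.112 = 45231.74565
Perpetuity value at year 5: €8,700.00 / 0.112 = 77678.57143
PV of perpetuity: 77678.57143 / (1+0.112)^5 = 45685.38548
Total PV = 45231.74565 + 45685.38548 = 90917.13113

€90917.13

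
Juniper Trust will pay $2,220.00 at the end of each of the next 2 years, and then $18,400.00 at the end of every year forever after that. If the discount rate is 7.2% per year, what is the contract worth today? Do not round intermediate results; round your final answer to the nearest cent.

PV of 2-year annuity: $2,220.00 × [1 − (1+0.072)^−2] / 0.072 = 4002.70105
Perpetuity value at year 2: $18,400.00 / 0.072 = 255555.55556
PV of perpetuity: 255555.55556 / (1+0.072)^2 = 222380.01535
Total PV = 4002.70105 + 222380.01535 = 226382.71639

$226382.72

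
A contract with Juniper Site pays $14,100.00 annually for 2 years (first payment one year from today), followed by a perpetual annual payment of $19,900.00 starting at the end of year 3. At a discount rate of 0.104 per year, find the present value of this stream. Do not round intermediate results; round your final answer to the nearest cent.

PV of 2-year annuity: $14,100.00 × [1 − (1+0.104)^−2] / 0.104 = 24340.34342
Perpetuity value at year 2: $19,900.00 / 0.104 = 191346.15385
PV of perpetuity: 191346.15385 / (1+0.104)^2 = 156993.47059
Total PV = 24340.34342 + 156993.47059 = 181333.81400

$181333.81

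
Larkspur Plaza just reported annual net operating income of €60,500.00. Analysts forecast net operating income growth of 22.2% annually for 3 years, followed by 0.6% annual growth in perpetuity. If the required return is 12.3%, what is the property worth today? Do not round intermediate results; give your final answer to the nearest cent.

D_1 = 73931.00000
D_2 = 90343.68200
D_3 = 110399.97940
Terminal value at year 3: TV = D_3×(1+g_2)/(r−g_2) = 111062.37928/0.117 = 949251.10496
P_0 = D_1/(1+r)^1 + D_2/(1+r)^2 + D_3/(1+r)^3 + TV/(1+r)^3
    = 65833.48175 + 71637.14576 + 77952.44178 + 670257.74730 = 885680.81660

€885680.82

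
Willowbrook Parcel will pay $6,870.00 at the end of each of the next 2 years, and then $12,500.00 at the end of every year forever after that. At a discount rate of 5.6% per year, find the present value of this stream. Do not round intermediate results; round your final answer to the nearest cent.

PV of 2-year annuity: $6,870.00 × [1 − (1+0.056)^−2] / 0.056 = 12666.36536
Perpetuity value at year 2: $12,500.00 / 0.056 = 223214.28571
PV of perpetuity: 223214.28571 / (1+0.056)^2 = 200167.76941
Total PV = 12666.36536 + 200167.76941 = 212834.13477

$212834.13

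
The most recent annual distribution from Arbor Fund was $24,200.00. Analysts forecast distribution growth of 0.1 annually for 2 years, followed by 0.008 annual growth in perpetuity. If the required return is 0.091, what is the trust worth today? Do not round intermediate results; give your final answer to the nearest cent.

D_1 = 26620.00000
D_2 = 29282.00000
Terminal value at year 2: TV = D_2×(1+g_2)/(r−g_2) = 29516.25600/0.083 = 355617.54217
P_0 = D_1/(1+r)^1 + D_2/(1+r)^2 + TV/(1+r)^2
    = 24399.63336 + 24600.91357 + 298767.72138 = 347768.26831

$347768.27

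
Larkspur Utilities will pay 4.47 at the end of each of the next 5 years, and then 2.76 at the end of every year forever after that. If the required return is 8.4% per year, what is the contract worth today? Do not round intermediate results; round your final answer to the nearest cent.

PV of 5-year annuity: 4.47 × [1 − (1+0.084)^−5] / 0.084 = 17.66083
Perpetuity value at year 5: 2.76 / 0.084 = 32.85714
PV of perpetuity: 32.85714 / (1+0.084)^5 = 21.95247
Total PV = 17.66083 + 21.95247 = 39.61330

39.61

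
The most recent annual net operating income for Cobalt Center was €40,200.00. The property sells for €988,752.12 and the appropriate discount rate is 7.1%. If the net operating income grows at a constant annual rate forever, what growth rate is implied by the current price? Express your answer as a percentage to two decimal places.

P = D₀(1+g)/(r−g) ⇒ P(r−g) = D₀(1+g) ⇒ g(P+D₀) = P·r − D₀
g = (P·r − D₀)/(P + D₀) = (€988,752.12×0.071 − €40,200.00) / (€988,752.12 + €40,200.00) = 0.029157

2.92%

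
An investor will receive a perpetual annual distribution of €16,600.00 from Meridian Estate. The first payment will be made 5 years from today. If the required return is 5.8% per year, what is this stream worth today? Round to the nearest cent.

€228421.73

Value at end of year 4: C / r = €16,600.00 / 0.058 = €286,206.8966
Discount to today: PV = €286,206.8966 / (1 + 0.058)^4 = €286,206.8966 / 1.252976 = €228,421.73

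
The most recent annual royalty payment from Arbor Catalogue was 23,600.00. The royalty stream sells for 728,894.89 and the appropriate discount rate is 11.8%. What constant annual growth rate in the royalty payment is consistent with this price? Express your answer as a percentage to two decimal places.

8.29%

P = D₀(1+g)/(r−g) ⇒ P(r−g) = D₀(1+g) ⇒ g(P+D₀) = P·r − D₀
g = (P·r − D₀)/(P + D₀) = (728,894.89×0.118 − 23,600.00) / (728,894.89 + 23,600.00) = 0.082937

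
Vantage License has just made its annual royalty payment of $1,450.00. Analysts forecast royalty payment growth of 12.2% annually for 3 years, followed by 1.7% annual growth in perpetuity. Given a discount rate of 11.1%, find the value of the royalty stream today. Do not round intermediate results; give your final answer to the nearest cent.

$20595.08

D_1 = 1626.90000
D_2 = 1825.38180
D_3 = 2048.07838
Terminal value at year 3: TV = D_3×(1+g_2)/(r−g_2) = 2082.89571/0.094 = 22158.46502
P_0 = D_1/(1+r)^1 + D_2/(1+r)^2 + D_3/(1+r)^3 + TV/(1+r)^3
    = 1464.35644 + 1478.85501 + 1493.49714 + 16158.36803 = 20595.07662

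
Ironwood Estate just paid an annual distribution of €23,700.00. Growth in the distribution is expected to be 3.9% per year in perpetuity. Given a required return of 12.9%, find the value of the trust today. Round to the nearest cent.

€273603.33

D₁ = D₀ × (1 + g) = €23,700.00 × 1.039 = €24,624.3000
Growing perpetuity: P = D₁ / (r − g) = €24,624.3000 / (0.129 − 0.039) = €273,603.33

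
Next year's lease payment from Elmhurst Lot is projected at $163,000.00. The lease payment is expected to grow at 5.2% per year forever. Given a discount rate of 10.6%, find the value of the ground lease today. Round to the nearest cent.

Growing perpetuity: P = D₁ / (r − g) = $163,000.0000 / (0.106 − 0.052) = $3,018,518.52

$3018518.52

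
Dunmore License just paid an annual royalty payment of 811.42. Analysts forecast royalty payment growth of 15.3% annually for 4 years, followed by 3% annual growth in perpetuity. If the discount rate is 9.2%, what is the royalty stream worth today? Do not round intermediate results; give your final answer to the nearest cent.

20478.96

D_1 = 935.56726
D_2 = 1078.70905
D_3 = 1243.75154
D_4 = 1434.04552
Terminal value at year 4: TV = D_4×(1+g_2)/(r−g_2) = 1477.06689/0.062 = 23823.65945
P_0 = D_1/(1+r)^1 + D_2/(1+r)^2 + D_3/(1+r)^3 + D_4/(1+r)^4 + TV/(1+r)^4
    = 856.74658 + 904.60513 + 955.13710 + 1008.49183 + 16753.97716 = 20478.95779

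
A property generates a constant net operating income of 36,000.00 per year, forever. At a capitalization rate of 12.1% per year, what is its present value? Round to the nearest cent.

Level perpetuity: PV = C / r = 36,000.00 / 0.121 = 297,520.66

297520.66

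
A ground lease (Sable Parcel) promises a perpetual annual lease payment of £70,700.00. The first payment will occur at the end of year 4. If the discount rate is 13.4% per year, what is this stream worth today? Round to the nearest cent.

£361805.74

Value at end of year 3: C / r = £70,700.00 / 0.134 = £527,611.9403
Discount to today: PV = £527,611.9403 / (1 + 0.134)^3 = £527,611.9403 / 1.458274 = £361,805.74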